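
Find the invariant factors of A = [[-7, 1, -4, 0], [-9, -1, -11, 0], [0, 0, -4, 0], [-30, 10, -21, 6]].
The Jordan structure of A has elementary divisors (x + 4)^3, (x - 6). Arranging the block sizes at each eigenvalue in decreasing order and taking row products gives the invariant factors.

Invariant factors (smallest first, each dividing the next): (x - 6)(x + 4)^3.

Check: the last factor (x - 6)(x + 4)^3 is the minimal polynomial, and the product (x - 6)(x + 4)^3 is the characteristic polynomial.

(x - 6)(x + 4)^3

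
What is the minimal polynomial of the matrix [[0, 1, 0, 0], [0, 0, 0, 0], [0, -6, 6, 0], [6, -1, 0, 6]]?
The characteristic polynomial factors as x^2(x - 6)^2. The minimal polynomial is ∏(x - λ)^{k_λ} where k_λ is the size of the largest Jordan block at λ.

For λ = 0: rank(A) = 3, and the largest Jordan block has size 2 (the smallest k with rank(A^k) = rank(A^(k+1))).
For λ = 6: rank(A - 6I) = 2, and the largest Jordan block has size 1 (the smallest k with rank((A - 6I)^k) = rank((A - 6I)^(k+1))).

So m_A(x) = x^2(x - 6).

m_A(x) = x^2(x - 6)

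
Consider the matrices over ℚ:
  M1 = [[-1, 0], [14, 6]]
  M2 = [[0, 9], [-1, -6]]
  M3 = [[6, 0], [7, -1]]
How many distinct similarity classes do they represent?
Characteristic polynomials: χ_{M1} = (x - 6)(x + 1), χ_{M2} = (x + 3)^2, χ_{M3} = (x - 6)(x + 1).

{M1, M3}: invariant factors (x - 6)(x + 1).

{M2}: invariant factors (x + 3)^2.

Matrices are similar if and only if their invariant-factor lists agree; the partition into similarity classes is {M1, M3}, {M2}.

2 classes: {M1, M3}, {M2}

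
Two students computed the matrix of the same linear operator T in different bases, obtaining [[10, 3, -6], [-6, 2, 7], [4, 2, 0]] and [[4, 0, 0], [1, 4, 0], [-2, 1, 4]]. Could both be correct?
Two matrices over a field are similar if and only if they have the same invariant factors.

Both A and B have characteristic polynomial (x - 4)^3 and minimal polynomial (x - 4)^3. Computing further, both have invariant factors (x - 4)^3. Hence A and B are similar.

Yes.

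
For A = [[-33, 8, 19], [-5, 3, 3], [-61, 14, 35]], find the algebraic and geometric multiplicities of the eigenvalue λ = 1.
algebraic multiplicity 1, geometric multiplicity 1

The characteristic polynomial is (x - 2)^2(x - 1), so the factor x - 1 appears with exponent 1: the algebraic multiplicity is 1.

rank(A - I) = 2, so the eigenspace has dimension 3 - 2 = 1: the geometric multiplicity is 1.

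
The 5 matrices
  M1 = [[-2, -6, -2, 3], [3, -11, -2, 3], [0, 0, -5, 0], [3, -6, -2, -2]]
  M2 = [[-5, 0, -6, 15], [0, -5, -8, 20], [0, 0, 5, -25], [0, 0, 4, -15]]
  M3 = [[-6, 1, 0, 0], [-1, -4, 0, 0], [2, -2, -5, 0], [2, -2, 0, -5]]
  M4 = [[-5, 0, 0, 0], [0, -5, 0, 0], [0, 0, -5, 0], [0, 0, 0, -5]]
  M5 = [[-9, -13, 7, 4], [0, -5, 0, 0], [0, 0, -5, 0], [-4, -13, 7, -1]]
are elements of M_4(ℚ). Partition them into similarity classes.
Characteristic polynomials: χ_{M1} = (x + 5)^4, χ_{M2} = (x + 5)^4, χ_{M3} = (x + 5)^4, χ_{M4} = (x + 5)^4, χ_{M5} = (x + 5)^4.

{M1, M2, M3, M5}: invariant factors x + 5, x + 5, (x + 5)^2.

{M4}: invariant factors x + 5, x + 5, x + 5, x + 5.

Matrices are similar if and only if their invariant-factor lists agree; the partition into similarity classes is {M1, M2, M3, M5}, {M4}.

2 classes: {M1, M2, M3, M5}, {M4}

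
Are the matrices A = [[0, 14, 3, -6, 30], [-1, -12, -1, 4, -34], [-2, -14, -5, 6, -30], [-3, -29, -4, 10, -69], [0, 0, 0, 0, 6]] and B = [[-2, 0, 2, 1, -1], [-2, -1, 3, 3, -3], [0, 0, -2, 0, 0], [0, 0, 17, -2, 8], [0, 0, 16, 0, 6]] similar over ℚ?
Two matrices over a field are similar if and only if they have the same invariant factors.

Both A and B have characteristic polynomial (x - 6)(x + 1)(x + 2)^3 and minimal polynomial (x - 6)(x + 1)(x + 2)^3. Computing further, both have invariant factors (x - 6)(x + 1)(x + 2)^3. Hence A and B are similar.

Yes.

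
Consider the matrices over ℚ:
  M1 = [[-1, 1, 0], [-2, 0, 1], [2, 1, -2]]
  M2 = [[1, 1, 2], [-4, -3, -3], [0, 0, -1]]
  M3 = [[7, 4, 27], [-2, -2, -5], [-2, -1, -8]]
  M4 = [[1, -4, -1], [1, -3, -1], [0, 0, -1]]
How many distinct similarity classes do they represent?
1 class: {M1, M2, M3, M4}

Characteristic polynomials: χ_{M1} = (x + 1)^3, χ_{M2} = (x + 1)^3, χ_{M3} = (x + 1)^3, χ_{M4} = (x + 1)^3.

{M1, M2, M3, M4}: invariant factors (x + 1)^3.

Matrices are similar if and only if their invariant-factor lists agree; the partition into similarity classes is {M1, M2, M3, M4}.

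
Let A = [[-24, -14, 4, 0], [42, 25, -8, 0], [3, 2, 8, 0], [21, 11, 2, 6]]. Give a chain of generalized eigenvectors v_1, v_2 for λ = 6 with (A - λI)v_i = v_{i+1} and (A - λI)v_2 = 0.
We seek v_1 ∈ ker((A - 6I)^2) \ ker(A - 6I), then set v_{i+1} = (A - 6I) v_i.

One such chain is v_1 = [[-1, 2, 0, 0]]^T, v_2 = [[2, -4, 1, 1]]^T. Check: (A - 6I) v_2 = [[0, 0, 0, 0]]^T = 0.

v_1 = [[-1, 2, 0, 0]]^T, v_2 = [[2, -4, 1, 1]]^T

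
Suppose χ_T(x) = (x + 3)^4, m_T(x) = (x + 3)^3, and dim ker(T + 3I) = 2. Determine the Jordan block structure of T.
Jordan blocks: (-3, 3), (-3, 1)

λ = -3: algebraic multiplicity 4 (exponent in χ_T), largest block size 3 (exponent in m_T), 2 blocks (geometric multiplicity). These force block sizes [3, 1].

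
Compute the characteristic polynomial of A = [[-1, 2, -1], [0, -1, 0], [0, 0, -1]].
χ_A(x) = (x + 1)^3

xI - A = [[x + 1, -2, 1], [0, x + 1, 0], [0, 0, x + 1]].

Expanding det(xI - A) along the first row:
det(xI - A) = + (x + 1)·det([[x + 1, 0], [0, x + 1]]) - (-2)·det([[0, 0], [0, x + 1]]) + (1)·det([[0, x + 1], [0, 0]]).

Evaluating gives χ_A(x) = x^3 + 3x^2 + 3x + 1 = (x + 1)^3.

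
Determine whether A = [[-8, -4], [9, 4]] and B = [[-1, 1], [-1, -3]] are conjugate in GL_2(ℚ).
Two matrices over a field are similar if and only if they have the same invariant factors.

Both A and B have characteristic polynomial (x + 2)^2 and minimal polynomial (x + 2)^2. Computing further, both have invariant factors (x + 2)^2. Hence A and B are similar.

Yes.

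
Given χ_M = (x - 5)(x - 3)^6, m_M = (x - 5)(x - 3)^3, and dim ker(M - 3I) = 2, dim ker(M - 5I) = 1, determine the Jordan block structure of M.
λ = 3: algebraic multiplicity 6 (exponent in χ_M), largest block size 3 (exponent in m_M), 2 blocks (geometric multiplicity). These force block sizes [3, 3].
λ = 5: algebraic multiplicity 1 (exponent in χ_M), largest block size 1 (exponent in m_M), 1 block (geometric multiplicity). This forces block sizes [1].

Jordan blocks: (3, 3), (3, 3), (5, 1)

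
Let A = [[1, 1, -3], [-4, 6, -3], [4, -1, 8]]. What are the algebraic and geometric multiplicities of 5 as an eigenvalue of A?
The characteristic polynomial is (x - 5)^3, so the factor x - 5 appears with exponent 3: the algebraic multiplicity is 3.

rank(A - 5I) = 1, so the eigenspace has dimension 3 - 1 = 2: the geometric multiplicity is 2.

Since 2 < 3, A is not diagonalizable.

algebraic multiplicity 3, geometric multiplicity 2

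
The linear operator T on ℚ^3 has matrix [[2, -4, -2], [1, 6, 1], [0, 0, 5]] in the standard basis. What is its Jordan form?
J = [[4, 1, 0], [0, 4, 0], [0, 0, 5]]

The characteristic polynomial is det(xI - A) = (x - 5)(x - 4)^2, so the eigenvalues are 4 (algebraic multiplicity 2), 5 (algebraic multiplicity 1).

For λ = 4: rank(A - 4I) = 2, rank((A - 4I)^2) = 1. The eigenspace has dimension 3 - 2 = 1, so there is 1 Jordan block; the rank sequence gives block sizes [2].

For λ = 5: algebraic multiplicity 1 gives one 1×1 block.

Assembling the blocks gives the Jordan form J above.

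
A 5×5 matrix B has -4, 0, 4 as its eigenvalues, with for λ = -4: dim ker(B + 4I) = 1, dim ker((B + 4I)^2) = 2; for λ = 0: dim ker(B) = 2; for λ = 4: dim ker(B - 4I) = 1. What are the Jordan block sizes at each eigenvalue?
λ = -4: successive nullity increments [1, 1] count blocks of size ≥ k; block sizes are [2].
λ = 0: successive nullity increments [2] count blocks of size ≥ k; block sizes are [1, 1].
λ = 4: successive nullity increments [1] count blocks of size ≥ k; block sizes are [1].

Jordan blocks: (-4, 2), (0, 1), (0, 1), (4, 1)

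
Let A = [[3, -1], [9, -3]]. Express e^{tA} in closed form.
A has Jordan form J = [[0, 1], [0, 0]] with A = PJP^{-1}, so e^{tA} = P e^{tJ} P^{-1}.

For a Jordan block J_k(λ), e^{tJ_k(λ)} = e^{λt} · (I + tN + t^2 N^2/2! + ... + t^{k-1} N^{k-1}/(k-1)!) where N is the nilpotent superdiagonal part.

Assembling the blocks and conjugating back gives the entries of e^{tA} as shown above.

e^{tA} = [[3*t + 1, -t], [9*t, 1 - 3*t]]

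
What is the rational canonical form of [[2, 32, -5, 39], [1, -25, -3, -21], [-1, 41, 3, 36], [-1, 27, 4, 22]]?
The invariant factors of A (the non-unit diagonal entries of the Smith normal form of xI - A over ℚ[x]) are (x - 4)(x + 4)(x^2 - 2x + 5), each dividing the next. The characteristic polynomial is their product, (x - 4)(x + 4)(x^2 - 2x + 5).

The rational canonical form is the block-diagonal matrix of companion matrices C(f_i):
R = [[0, 0, 0, 80], [1, 0, 0, -32], [0, 1, 0, 11], [0, 0, 1, 2]].

Note the characteristic polynomial does not split into linear factors over ℚ, so A has no Jordan form over ℚ; the rational canonical form exists over any field.

R = [[0, 0, 0, 80], [1, 0, 0, -32], [0, 1, 0, 11], [0, 0, 1, 2]]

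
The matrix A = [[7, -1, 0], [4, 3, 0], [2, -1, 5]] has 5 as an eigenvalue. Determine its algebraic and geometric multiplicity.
algebraic multiplicity 3, geometric multiplicity 2

The characteristic polynomial is (x - 5)^3, so the factor x - 5 appears with exponent 3: the algebraic multiplicity is 3.

rank(A - 5I) = 1, so the eigenspace has dimension 3 - 1 = 2: the geometric multiplicity is 2.

Since 2 < 3, A is not diagonalizable.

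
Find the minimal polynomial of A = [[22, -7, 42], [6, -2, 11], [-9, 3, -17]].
m_A(x) = (x - 1)^3

The characteristic polynomial factors as (x - 1)^3. The minimal polynomial is ∏(x - λ)^{k_λ} where k_λ is the size of the largest Jordan block at λ.

For λ = 1: rank(A - I) = 2, and the largest Jordan block has size 3 (the smallest k with rank((A - I)^k) = rank((A - I)^(k+1))).

So m_A(x) = (x - 1)^3.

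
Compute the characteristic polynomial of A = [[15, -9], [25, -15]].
χ_A(x) = x^2

xI - A = [[x - 15, 9], [-25, x + 15]].

Expanding det(xI - A) along the first row:
det(xI - A) = + (x - 15)·det([[x + 15]]) - (9)·det([[-25]]).

Evaluating gives χ_A(x) = x^2.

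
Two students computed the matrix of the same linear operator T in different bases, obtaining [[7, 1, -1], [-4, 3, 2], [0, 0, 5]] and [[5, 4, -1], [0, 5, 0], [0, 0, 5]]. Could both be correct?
Two matrices over a field are similar if and only if they have the same invariant factors.

Both A and B have characteristic polynomial (x - 5)^3 and minimal polynomial (x - 5)^2. Computing further, both have invariant factors x - 5, (x - 5)^2. Hence A and B are similar.

Yes.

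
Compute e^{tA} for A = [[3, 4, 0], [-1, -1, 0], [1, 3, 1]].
e^{tA} = [[(2*t + 1)*e^{t}, 4*t*e^{t}, 0], [-t*e^{t}, (1 - 2*t)*e^{t}, 0], [t*(2 - t)*e^{t}/2, t*(3 - t)*e^{t}, e^{t}]]

A has Jordan form J = [[1, 1, 0], [0, 1, 1], [0, 0, 1]] with A = PJP^{-1}, so e^{tA} = P e^{tJ} P^{-1}.

For a Jordan block J_k(λ), e^{tJ_k(λ)} = e^{λt} · (I + tN + t^2 N^2/2! + ... + t^{k-1} N^{k-1}/(k-1)!) where N is the nilpotent superdiagonal part.

Assembling the blocks and conjugating back gives the entries of e^{tA} as shown above.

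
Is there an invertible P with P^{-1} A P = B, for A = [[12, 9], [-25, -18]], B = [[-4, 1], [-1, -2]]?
Yes.

Two matrices over a field are similar if and only if they have the same invariant factors.

Both A and B have characteristic polynomial (x + 3)^2 and minimal polynomial (x + 3)^2. Computing further, both have invariant factors (x + 3)^2. Hence A and B are similar.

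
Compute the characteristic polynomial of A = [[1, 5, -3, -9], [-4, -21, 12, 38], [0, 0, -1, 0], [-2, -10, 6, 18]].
xI - A = [[x - 1, -5, 3, 9], [4, x + 21, -12, -38], [0, 0, x + 1, 0], [2, 10, -6, x - 18]].

Expanding det(xI - A) along the first row:
det(xI - A) = + (x - 1)·det([[x + 21, -12, -38], [0, x + 1, 0], [10, -6, x - 18]]) - (-5)·det([[4, -12, -38], [0, x + 1, 0], [2, -6, x - 18]]) + (3)·det([[4, x + 21, -38], [0, 0, 0], [2, 10, x - 18]]) - (9)·det([[4, x + 21, -12], [0, 0, x + 1], [2, 10, -6]]).

Evaluating gives χ_A(x) = x^4 + 3x^3 + 3x^2 + x = x(x + 1)^3.

χ_A(x) = x(x + 1)^3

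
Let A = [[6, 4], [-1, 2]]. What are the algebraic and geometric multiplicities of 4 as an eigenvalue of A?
The characteristic polynomial is (x - 4)^2, so the factor x - 4 appears with exponent 2: the algebraic multiplicity is 2.

rank(A - 4I) = 1, so the eigenspace has dimension 2 - 1 = 1: the geometric multiplicity is 1.

Since 1 < 2, A is not diagonalizable.

algebraic multiplicity 2, geometric multiplicity 1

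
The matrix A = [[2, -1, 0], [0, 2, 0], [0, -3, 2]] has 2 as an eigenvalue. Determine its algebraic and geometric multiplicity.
The characteristic polynomial is (x - 2)^3, so the factor x - 2 appears with exponent 3: the algebraic multiplicity is 3.

rank(A - 2I) = 1, so the eigenspace has dimension 3 - 1 = 2: the geometric multiplicity is 2.

Since 2 < 3, A is not diagonalizable.

algebraic multiplicity 3, geometric multiplicity 2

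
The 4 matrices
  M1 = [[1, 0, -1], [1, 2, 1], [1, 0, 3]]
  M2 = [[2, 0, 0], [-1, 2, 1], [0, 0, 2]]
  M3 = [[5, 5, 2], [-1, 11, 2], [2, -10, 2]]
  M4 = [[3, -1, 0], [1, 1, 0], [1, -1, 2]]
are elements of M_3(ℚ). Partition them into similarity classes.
Characteristic polynomials: χ_{M1} = (x - 2)^3, χ_{M2} = (x - 2)^3, χ_{M3} = (x - 6)^3, χ_{M4} = (x - 2)^3.

{M1, M2, M4}: invariant factors x - 2, (x - 2)^2.

{M3}: invariant factors x - 6, (x - 6)^2.

Matrices are similar if and only if their invariant-factor lists agree; the partition into similarity classes is {M1, M2, M4}, {M3}.

2 classes: {M1, M2, M4}, {M3}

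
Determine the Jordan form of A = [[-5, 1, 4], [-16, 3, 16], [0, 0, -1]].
J = [[-1, 1, 0], [0, -1, 0], [0, 0, -1]]

The characteristic polynomial is det(xI - A) = (x + 1)^3, so the eigenvalues are -1 (algebraic multiplicity 3).

For λ = -1: rank(A + I) = 1, rank((A + I)^2) = 0. The eigenspace has dimension 3 - 1 = 2, so there are 2 Jordan blocks; the rank sequence gives block sizes [2, 1].

Assembling the blocks gives the Jordan form J above.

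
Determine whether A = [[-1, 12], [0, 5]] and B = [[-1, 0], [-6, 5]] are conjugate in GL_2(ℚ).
Yes.

Two matrices over a field are similar if and only if they have the same invariant factors.

Both A and B have characteristic polynomial (x - 5)(x + 1) and minimal polynomial (x - 5)(x + 1). Computing further, both have invariant factors (x - 5)(x + 1). Hence A and B are similar.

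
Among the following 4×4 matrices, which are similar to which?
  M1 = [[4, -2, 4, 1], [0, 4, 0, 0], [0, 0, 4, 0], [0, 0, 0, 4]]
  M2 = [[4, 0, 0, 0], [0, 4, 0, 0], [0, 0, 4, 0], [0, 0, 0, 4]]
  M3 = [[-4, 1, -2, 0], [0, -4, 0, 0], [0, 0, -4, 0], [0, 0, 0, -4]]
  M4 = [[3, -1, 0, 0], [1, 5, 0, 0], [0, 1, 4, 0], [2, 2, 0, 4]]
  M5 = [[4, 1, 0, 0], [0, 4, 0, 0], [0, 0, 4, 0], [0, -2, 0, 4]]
Characteristic polynomials: χ_{M1} = (x - 4)^4, χ_{M2} = (x - 4)^4, χ_{M3} = (x + 4)^4, χ_{M4} = (x - 4)^4, χ_{M5} = (x - 4)^4.

{M1, M5}: invariant factors x - 4, x - 4, (x - 4)^2.

{M2}: invariant factors x - 4, x - 4, x - 4, x - 4.

{M3}: invariant factors x + 4, x + 4, (x + 4)^2.

{M4}: invariant factors x - 4, (x - 4)^3.

Matrices are similar if and only if their invariant-factor lists agree; the partition into similarity classes is {M1, M5}, {M2}, {M3}, {M4}.

4 classes: {M1, M5}, {M2}, {M3}, {M4}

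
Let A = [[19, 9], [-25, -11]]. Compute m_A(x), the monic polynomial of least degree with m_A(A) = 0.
m_A(x) = (x - 4)^2

The characteristic polynomial factors as (x - 4)^2. The minimal polynomial is ∏(x - λ)^{k_λ} where k_λ is the size of the largest Jordan block at λ.

For λ = 4: rank(A - 4I) = 1, and the largest Jordan block has size 2 (the smallest k with rank((A - 4I)^k) = rank((A - 4I)^(k+1))).

So m_A(x) = (x - 4)^2.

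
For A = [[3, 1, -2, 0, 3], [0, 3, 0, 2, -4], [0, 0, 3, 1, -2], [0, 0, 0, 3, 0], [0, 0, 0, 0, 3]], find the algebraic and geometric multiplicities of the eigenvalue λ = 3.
algebraic multiplicity 5, geometric multiplicity 3

The characteristic polynomial is (x - 3)^5, so the factor x - 3 appears with exponent 5: the algebraic multiplicity is 5.

rank(A - 3I) = 2, so the eigenspace has dimension 5 - 2 = 3: the geometric multiplicity is 3.

Since 3 < 5, A is not diagonalizable.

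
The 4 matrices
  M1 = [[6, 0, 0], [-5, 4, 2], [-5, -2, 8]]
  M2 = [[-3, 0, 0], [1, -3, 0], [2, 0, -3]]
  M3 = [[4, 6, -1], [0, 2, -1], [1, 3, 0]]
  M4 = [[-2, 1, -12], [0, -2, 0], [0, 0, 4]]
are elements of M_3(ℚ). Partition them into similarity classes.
4 classes: {M1}, {M2}, {M3}, {M4}

Characteristic polynomials: χ_{M1} = (x - 6)^3, χ_{M2} = (x + 3)^3, χ_{M3} = (x - 2)^3, χ_{M4} = (x - 4)(x + 2)^2.

{M1}: invariant factors x - 6, (x - 6)^2.

{M2}: invariant factors x + 3, (x + 3)^2.

{M3}: invariant factors (x - 2)^3.

{M4}: invariant factors (x - 4)(x + 2)^2.

Matrices are similar if and only if their invariant-factor lists agree; the partition into similarity classes is {M1}, {M2}, {M3}, {M4}.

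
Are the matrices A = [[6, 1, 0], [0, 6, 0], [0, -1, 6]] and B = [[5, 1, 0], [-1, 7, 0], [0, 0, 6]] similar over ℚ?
Two matrices over a field are similar if and only if they have the same invariant factors.

Both A and B have characteristic polynomial (x - 6)^3 and minimal polynomial (x - 6)^2. Computing further, both have invariant factors x - 6, (x - 6)^2. Hence A and B are similar.

Yes.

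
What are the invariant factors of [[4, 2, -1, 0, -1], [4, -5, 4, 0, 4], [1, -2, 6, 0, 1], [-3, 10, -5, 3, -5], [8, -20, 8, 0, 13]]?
(x - 5)(x - 3), (x - 5)^2(x - 3)

The Jordan structure of A has elementary divisors (x - 3), (x - 3), (x - 5)^2, (x - 5). Arranging the block sizes at each eigenvalue in decreasing order and taking row products gives the invariant factors.

Invariant factors (smallest first, each dividing the next): (x - 5)(x - 3), (x - 5)^2(x - 3).

Check: the last factor (x - 5)^2(x - 3) is the minimal polynomial, and the product (x - 5)^3(x - 3)^2 is the characteristic polynomial.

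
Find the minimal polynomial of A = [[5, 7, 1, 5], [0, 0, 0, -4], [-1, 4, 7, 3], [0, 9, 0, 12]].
The characteristic polynomial factors as (x - 6)^4. The minimal polynomial is ∏(x - λ)^{k_λ} where k_λ is the size of the largest Jordan block at λ.

For λ = 6: rank(A - 6I) = 2, and the largest Jordan block has size 2 (the smallest k with rank((A - 6I)^k) = rank((A - 6I)^(k+1))).

So m_A(x) = (x - 6)^2.

m_A(x) = (x - 6)^2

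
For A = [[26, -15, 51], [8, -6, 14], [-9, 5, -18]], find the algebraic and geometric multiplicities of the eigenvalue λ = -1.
The characteristic polynomial is (x - 4)(x + 1)^2, so the factor x + 1 appears with exponent 2: the algebraic multiplicity is 2.

rank(A + I) = 2, so the eigenspace has dimension 3 - 2 = 1: the geometric multiplicity is 1.

Since 1 < 2, A is not diagonalizable.

algebraic multiplicity 2, geometric multiplicity 1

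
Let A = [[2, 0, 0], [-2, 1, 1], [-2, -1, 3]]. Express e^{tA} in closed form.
A has Jordan form J = [[2, 1, 0], [0, 2, 0], [0, 0, 2]] with A = PJP^{-1}, so e^{tA} = P e^{tJ} P^{-1}.

For a Jordan block J_k(λ), e^{tJ_k(λ)} = e^{λt} · (I + tN + t^2 N^2/2! + ... + t^{k-1} N^{k-1}/(k-1)!) where N is the nilpotent superdiagonal part.

Assembling the blocks and conjugating back gives the entries of e^{tA} as shown above.

e^{tA} = [[e^{2*t}, 0, 0], [-2*t*e^{2*t}, (1 - t)*e^{2*t}, t*e^{2*t}], [-2*t*e^{2*t}, -t*e^{2*t}, (t + 1)*e^{2*t}]]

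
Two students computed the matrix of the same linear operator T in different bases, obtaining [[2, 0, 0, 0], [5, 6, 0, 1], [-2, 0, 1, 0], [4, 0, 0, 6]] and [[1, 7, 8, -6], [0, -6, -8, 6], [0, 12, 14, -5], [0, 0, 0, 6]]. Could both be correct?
Yes.

Two matrices over a field are similar if and only if they have the same invariant factors.

Both A and B have characteristic polynomial (x - 6)^2(x - 2)(x - 1) and minimal polynomial (x - 6)^2(x - 2)(x - 1). Computing further, both have invariant factors (x - 6)^2(x - 2)(x - 1). Hence A and B are similar.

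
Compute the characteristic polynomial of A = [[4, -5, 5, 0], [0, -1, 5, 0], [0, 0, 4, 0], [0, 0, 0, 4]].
xI - A = [[x - 4, 5, -5, 0], [0, x + 1, -5, 0], [0, 0, x - 4, 0], [0, 0, 0, x - 4]].

Expanding det(xI - A) along the first row:
det(xI - A) = + (x - 4)·det([[x + 1, -5, 0], [0, x - 4, 0], [0, 0, x - 4]]) - (5)·det([[0, -5, 0], [0, x - 4, 0], [0, 0, x - 4]]) + (-5)·det([[0, x + 1, 0], [0, 0, 0], [0, 0, x - 4]]) - (0)·det([[0, x + 1, -5], [0, 0, x - 4], [0, 0, 0]]).

Evaluating gives χ_A(x) = x^4 - 11x^3 + 36x^2 - 16x - 64 = (x - 4)^3(x + 1).

χ_A(x) = (x - 4)^3(x + 1)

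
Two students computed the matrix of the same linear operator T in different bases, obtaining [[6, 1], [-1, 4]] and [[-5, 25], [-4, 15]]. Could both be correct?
Two matrices over a field are similar if and only if they have the same invariant factors.

Both A and B have characteristic polynomial (x - 5)^2 and minimal polynomial (x - 5)^2. Computing further, both have invariant factors (x - 5)^2. Hence A and B are similar.

Yes.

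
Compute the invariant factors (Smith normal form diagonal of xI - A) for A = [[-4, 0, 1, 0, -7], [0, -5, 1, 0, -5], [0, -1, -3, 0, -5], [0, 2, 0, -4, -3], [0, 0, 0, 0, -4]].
(x + 4)^2, (x + 4)^3

The Jordan structure of A has elementary divisors (x + 4)^3, (x + 4)^2. Arranging the block sizes at each eigenvalue in decreasing order and taking row products gives the invariant factors.

Invariant factors (smallest first, each dividing the next): (x + 4)^2, (x + 4)^3.

Check: the last factor (x + 4)^3 is the minimal polynomial, and the product (x + 4)^5 is the characteristic polynomial.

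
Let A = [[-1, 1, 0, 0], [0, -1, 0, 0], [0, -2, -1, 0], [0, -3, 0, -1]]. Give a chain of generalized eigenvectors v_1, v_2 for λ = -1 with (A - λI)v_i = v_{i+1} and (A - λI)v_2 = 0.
v_1 = [[2, 1, -2, -2]]^T, v_2 = [[1, 0, -2, -3]]^T

We seek v_1 ∈ ker((A + I)^2) \ ker(A + I), then set v_{i+1} = (A + I) v_i.

One such chain is v_1 = [[2, 1, -2, -2]]^T, v_2 = [[1, 0, -2, -3]]^T. Check: (A + I) v_2 = [[0, 0, 0, 0]]^T = 0.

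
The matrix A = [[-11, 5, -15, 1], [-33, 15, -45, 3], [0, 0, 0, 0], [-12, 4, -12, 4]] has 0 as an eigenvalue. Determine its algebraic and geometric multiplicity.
algebraic multiplicity 2, geometric multiplicity 2

The characteristic polynomial is x^2(x - 4)^2, so the factor x appears with exponent 2: the algebraic multiplicity is 2.

rank(A) = 2, so the eigenspace has dimension 4 - 2 = 2: the geometric multiplicity is 2.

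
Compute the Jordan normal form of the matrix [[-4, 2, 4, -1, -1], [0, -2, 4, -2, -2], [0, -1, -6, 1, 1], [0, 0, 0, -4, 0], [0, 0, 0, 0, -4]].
The characteristic polynomial is det(xI - A) = (x + 4)^5, so the eigenvalues are -4 (algebraic multiplicity 5).

For λ = -4: rank(A + 4I) = 2, rank((A + 4I)^2) = 0. The eigenspace has dimension 5 - 2 = 3, so there are 3 Jordan blocks; the rank sequence gives block sizes [2, 2, 1].

Assembling the blocks gives the Jordan form J above.

J = [[-4, 1, 0, 0, 0], [0, -4, 0, 0, 0], [0, 0, -4, 1, 0], [0, 0, 0, -4, 0], [0, 0, 0, 0, -4]]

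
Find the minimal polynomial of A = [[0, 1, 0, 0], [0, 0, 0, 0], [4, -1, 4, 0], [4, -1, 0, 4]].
m_A(x) = x^2(x - 4)

The characteristic polynomial factors as x^2(x - 4)^2. The minimal polynomial is ∏(x - λ)^{k_λ} where k_λ is the size of the largest Jordan block at λ.

For λ = 0: rank(A) = 3, and the largest Jordan block has size 2 (the smallest k with rank(A^k) = rank(A^(k+1))).
For λ = 4: rank(A - 4I) = 2, and the largest Jordan block has size 1 (the smallest k with rank((A - 4I)^k) = rank((A - 4I)^(k+1))).

So m_A(x) = x^2(x - 4).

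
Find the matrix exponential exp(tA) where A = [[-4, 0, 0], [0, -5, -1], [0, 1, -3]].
A has Jordan form J = [[-4, 1, 0], [0, -4, 0], [0, 0, -4]] with A = PJP^{-1}, so e^{tA} = P e^{tJ} P^{-1}.

For a Jordan block J_k(λ), e^{tJ_k(λ)} = e^{λt} · (I + tN + t^2 N^2/2! + ... + t^{k-1} N^{k-1}/(k-1)!) where N is the nilpotent superdiagonal part.

Assembling the blocks and conjugating back gives the entries of e^{tA} as shown above.

e^{tA} = [[e^{-4*t}, 0, 0], [0, (1 - t)*e^{-4*t}, -t*e^{-4*t}], [0, t*e^{-4*t}, (t + 1)*e^{-4*t}]]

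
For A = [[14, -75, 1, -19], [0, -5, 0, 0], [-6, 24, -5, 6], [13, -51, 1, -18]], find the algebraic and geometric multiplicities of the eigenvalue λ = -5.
algebraic multiplicity 3, geometric multiplicity 2

The characteristic polynomial is (x - 1)(x + 5)^3, so the factor x + 5 appears with exponent 3: the algebraic multiplicity is 3.

rank(A + 5I) = 2, so the eigenspace has dimension 4 - 2 = 2: the geometric multiplicity is 2.

Since 2 < 3, A is not diagonalizable.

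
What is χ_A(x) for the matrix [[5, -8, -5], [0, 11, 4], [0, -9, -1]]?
χ_A(x) = (x - 5)^3

xI - A = [[x - 5, 8, 5], [0, x - 11, -4], [0, 9, x + 1]].

Expanding det(xI - A) along the first row:
det(xI - A) = + (x - 5)·det([[x - 11, -4], [9, x + 1]]) - (8)·det([[0, -4], [0, x + 1]]) + (5)·det([[0, x - 11], [0, 9]]).

Evaluating gives χ_A(x) = x^3 - 15x^2 + 75x - 125 = (x - 5)^3.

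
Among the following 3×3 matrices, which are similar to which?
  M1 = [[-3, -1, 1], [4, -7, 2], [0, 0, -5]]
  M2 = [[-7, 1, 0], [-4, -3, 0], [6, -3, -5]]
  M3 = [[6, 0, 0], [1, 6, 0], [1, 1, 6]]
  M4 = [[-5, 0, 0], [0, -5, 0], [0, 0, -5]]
3 classes: {M1, M2}, {M3}, {M4}

Characteristic polynomials: χ_{M1} = (x + 5)^3, χ_{M2} = (x + 5)^3, χ_{M3} = (x - 6)^3, χ_{M4} = (x + 5)^3.

{M1, M2}: invariant factors x + 5, (x + 5)^2.

{M3}: invariant factors (x - 6)^3.

{M4}: invariant factors x + 5, x + 5, x + 5.

Matrices are similar if and only if their invariant-factor lists agree; the partition into similarity classes is {M1, M2}, {M3}, {M4}.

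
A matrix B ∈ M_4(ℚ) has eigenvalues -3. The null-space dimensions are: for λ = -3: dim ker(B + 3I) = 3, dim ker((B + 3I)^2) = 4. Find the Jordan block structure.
Jordan blocks: (-3, 2), (-3, 1), (-3, 1)

λ = -3: successive nullity increments [3, 1] count blocks of size ≥ k; block sizes are [2, 1, 1].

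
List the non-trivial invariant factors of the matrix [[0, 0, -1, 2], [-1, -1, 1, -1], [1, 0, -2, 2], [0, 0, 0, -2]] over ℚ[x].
The Jordan structure of A has elementary divisors (x + 2), (x + 1)^2, (x + 1). Arranging the block sizes at each eigenvalue in decreasing order and taking row products gives the invariant factors.

Invariant factors (smallest first, each dividing the next): x + 1, (x + 1)^2(x + 2).

Check: the last factor (x + 1)^2(x + 2) is the minimal polynomial, and the product (x + 1)^3(x + 2) is the characteristic polynomial.

x + 1, (x + 1)^2(x + 2)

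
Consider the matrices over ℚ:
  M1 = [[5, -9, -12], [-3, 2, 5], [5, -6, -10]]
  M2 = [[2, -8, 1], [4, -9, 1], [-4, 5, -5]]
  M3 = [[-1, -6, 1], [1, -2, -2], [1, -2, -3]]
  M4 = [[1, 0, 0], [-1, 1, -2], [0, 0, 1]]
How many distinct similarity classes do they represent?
4 classes: {M1}, {M2}, {M3}, {M4}

Characteristic polynomials: χ_{M1} = (x + 1)^3, χ_{M2} = (x + 4)^3, χ_{M3} = (x + 2)^3, χ_{M4} = (x - 1)^3.

{M1}: invariant factors (x + 1)^3.

{M2}: invariant factors (x + 4)^3.

{M3}: invariant factors (x + 2)^3.

{M4}: invariant factors x - 1, (x - 1)^2.

Matrices are similar if and only if their invariant-factor lists agree; the partition into similarity classes is {M1}, {M2}, {M3}, {M4}.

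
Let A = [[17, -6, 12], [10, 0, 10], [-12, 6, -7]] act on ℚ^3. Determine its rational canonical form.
R = [[5, 0, 0], [0, 0, 0], [0, 1, 5]]

The invariant factors of A (the non-unit diagonal entries of the Smith normal form of xI - A over ℚ[x]) are x - 5, x(x - 5), each dividing the next. The characteristic polynomial is their product, x(x - 5)^2.

The rational canonical form is the block-diagonal matrix of companion matrices C(f_i):
R = [[5, 0, 0], [0, 0, 0], [0, 1, 5]].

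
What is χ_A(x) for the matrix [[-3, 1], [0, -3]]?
χ_A(x) = (x + 3)^2

xI - A = [[x + 3, -1], [0, x + 3]].

Expanding det(xI - A) along the first row:
det(xI - A) = + (x + 3)·det([[x + 3]]) - (-1)·det([[0]]).

Evaluating gives χ_A(x) = x^2 + 6x + 9 = (x + 3)^2.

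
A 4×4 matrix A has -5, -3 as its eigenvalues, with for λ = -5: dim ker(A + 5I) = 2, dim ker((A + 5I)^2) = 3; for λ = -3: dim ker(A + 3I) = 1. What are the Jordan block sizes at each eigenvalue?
λ = -5: successive nullity increments [2, 1] count blocks of size ≥ k; block sizes are [2, 1].
λ = -3: successive nullity increments [1] count blocks of size ≥ k; block sizes are [1].

Jordan blocks: (-5, 2), (-5, 1), (-3, 1)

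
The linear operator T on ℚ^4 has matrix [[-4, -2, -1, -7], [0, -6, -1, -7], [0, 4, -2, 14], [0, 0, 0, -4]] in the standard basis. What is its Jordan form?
J = [[-4, 1, 0, 0], [0, -4, 0, 0], [0, 0, -4, 0], [0, 0, 0, -4]]

The characteristic polynomial is det(xI - A) = (x + 4)^4, so the eigenvalues are -4 (algebraic multiplicity 4).

For λ = -4: rank(A + 4I) = 1, rank((A + 4I)^2) = 0. The eigenspace has dimension 4 - 1 = 3, so there are 3 Jordan blocks; the rank sequence gives block sizes [2, 1, 1].

Assembling the blocks gives the Jordan form J above.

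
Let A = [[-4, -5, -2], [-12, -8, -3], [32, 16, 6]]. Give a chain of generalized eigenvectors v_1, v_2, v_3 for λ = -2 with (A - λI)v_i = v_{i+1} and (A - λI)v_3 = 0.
We seek v_1 ∈ ker((A + 2I)^3) \ ker((A + 2I)^2), then set v_{i+1} = (A + 2I) v_i.

One such chain is v_1 = [[0, 2, -5]]^T, v_2 = [[0, 3, -8]]^T, v_3 = [[1, 6, -16]]^T. Check: (A + 2I) v_3 = [[0, 0, 0]]^T = 0.

v_1 = [[0, 2, -5]]^T, v_2 = [[0, 3, -8]]^T, v_3 = [[1, 6, -16]]^T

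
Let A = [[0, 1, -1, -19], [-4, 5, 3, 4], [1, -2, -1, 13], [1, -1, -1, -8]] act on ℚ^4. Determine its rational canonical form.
R = [[0, 0, 0, -9], [1, 0, 0, -12], [0, 1, 0, -10], [0, 0, 1, -4]]

The invariant factors of A (the non-unit diagonal entries of the Smith normal form of xI - A over ℚ[x]) are (x^2 + 2x + 3)^2, each dividing the next. The characteristic polynomial is their product, (x^2 + 2x + 3)^2.

The rational canonical form is the block-diagonal matrix of companion matrices C(f_i):
R = [[0, 0, 0, -9], [1, 0, 0, -12], [0, 1, 0, -10], [0, 0, 1, -4]].

Note the characteristic polynomial does not split into linear factors over ℚ, so A has no Jordan form over ℚ; the rational canonical form exists over any field.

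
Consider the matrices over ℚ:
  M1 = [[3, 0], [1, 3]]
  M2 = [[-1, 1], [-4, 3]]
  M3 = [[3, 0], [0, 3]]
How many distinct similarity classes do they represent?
Characteristic polynomials: χ_{M1} = (x - 3)^2, χ_{M2} = (x - 1)^2, χ_{M3} = (x - 3)^2.

{M1}: invariant factors (x - 3)^2.

{M2}: invariant factors (x - 1)^2.

{M3}: invariant factors x - 3, x - 3.

Matrices are similar if and only if their invariant-factor lists agree; the partition into similarity classes is {M1}, {M2}, {M3}.

3 classes: {M1}, {M2}, {M3}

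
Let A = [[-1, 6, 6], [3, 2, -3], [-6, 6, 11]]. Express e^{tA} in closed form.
e^{tA} = [[(2 - e^{3*t})*e^{2*t}, 2*(e^{3*t} - 1)*e^{2*t}, 2*(e^{3*t} - 1)*e^{2*t}], [e^{5*t} - e^{2*t}, e^{2*t}, -e^{5*t} + e^{2*t}], [2*(1 - e^{3*t})*e^{2*t}, 2*(e^{3*t} - 1)*e^{2*t}, (3*e^{3*t} - 2)*e^{2*t}]]

A has Jordan form J = [[2, 0, 0], [0, 5, 0], [0, 0, 5]] with A = PJP^{-1}, so e^{tA} = P e^{tJ} P^{-1}.

For a Jordan block J_k(λ), e^{tJ_k(λ)} = e^{λt} · (I + tN + t^2 N^2/2! + ... + t^{k-1} N^{k-1}/(k-1)!) where N is the nilpotent superdiagonal part.

Assembling the blocks and conjugating back gives the entries of e^{tA} as shown above.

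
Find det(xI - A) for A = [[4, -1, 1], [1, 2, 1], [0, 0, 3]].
xI - A = [[x - 4, 1, -1], [-1, x - 2, -1], [0, 0, x - 3]].

Expanding det(xI - A) along the first row:
det(xI - A) = + (x - 4)·det([[x - 2, -1], [0, x - 3]]) - (1)·det([[-1, -1], [0, x - 3]]) + (-1)·det([[-1, x - 2], [0, 0]]).

Evaluating gives χ_A(x) = x^3 - 9x^2 + 27x - 27 = (x - 3)^3.

χ_A(x) = (x - 3)^3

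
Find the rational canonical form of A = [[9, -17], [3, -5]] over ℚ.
The invariant factors of A (the non-unit diagonal entries of the Smith normal form of xI - A over ℚ[x]) are x^2 - 4x + 6, each dividing the next. The characteristic polynomial is their product, x^2 - 4x + 6.

The rational canonical form is the block-diagonal matrix of companion matrices C(f_i):
R = [[0, -6], [1, 4]].

Note the characteristic polynomial does not split into linear factors over ℚ, so A has no Jordan form over ℚ; the rational canonical form exists over any field.

R = [[0, -6], [1, 4]]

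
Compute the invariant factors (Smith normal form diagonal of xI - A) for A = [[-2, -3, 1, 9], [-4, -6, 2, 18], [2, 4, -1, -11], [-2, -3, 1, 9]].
The Jordan structure of A has elementary divisors x^3, x. Arranging the block sizes at each eigenvalue in decreasing order and taking row products gives the invariant factors.

Invariant factors (smallest first, each dividing the next): x, x^3.

Check: the last factor x^3 is the minimal polynomial, and the product x^4 is the characteristic polynomial.

x, x^3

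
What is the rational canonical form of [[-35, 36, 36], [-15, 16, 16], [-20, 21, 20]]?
R = [[0, 0, 20], [1, 0, 16], [0, 1, 1]]

The invariant factors of A (the non-unit diagonal entries of the Smith normal form of xI - A over ℚ[x]) are (x - 5)(x + 2)^2, each dividing the next. The characteristic polynomial is their product, (x - 5)(x + 2)^2.

The rational canonical form is the block-diagonal matrix of companion matrices C(f_i):
R = [[0, 0, 20], [1, 0, 16], [0, 1, 1]].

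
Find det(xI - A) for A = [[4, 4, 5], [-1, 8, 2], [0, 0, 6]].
xI - A = [[x - 4, -4, -5], [1, x - 8, -2], [0, 0, x - 6]].

Expanding det(xI - A) along the first row:
det(xI - A) = + (x - 4)·det([[x - 8, -2], [0, x - 6]]) - (-4)·det([[1, -2], [0, x - 6]]) + (-5)·det([[1, x - 8], [0, 0]]).

Evaluating gives χ_A(x) = x^3 - 18x^2 + 108x - 216 = (x - 6)^3.

χ_A(x) = (x - 6)^3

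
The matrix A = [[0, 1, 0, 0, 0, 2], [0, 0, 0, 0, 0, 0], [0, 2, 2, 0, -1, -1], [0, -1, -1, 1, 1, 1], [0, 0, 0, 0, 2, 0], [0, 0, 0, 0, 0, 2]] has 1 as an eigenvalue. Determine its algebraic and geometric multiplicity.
algebraic multiplicity 1, geometric multiplicity 1

The characteristic polynomial is x^2(x - 2)^3(x - 1), so the factor x - 1 appears with exponent 1: the algebraic multiplicity is 1.

rank(A - I) = 5, so the eigenspace has dimension 6 - 5 = 1: the geometric multiplicity is 1.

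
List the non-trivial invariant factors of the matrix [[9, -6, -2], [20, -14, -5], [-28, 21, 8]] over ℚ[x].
The Jordan structure of A has elementary divisors (x - 1)^2, (x - 1). Arranging the block sizes at each eigenvalue in decreasing order and taking row products gives the invariant factors.

Invariant factors (smallest first, each dividing the next): x - 1, (x - 1)^2.

Check: the last factor (x - 1)^2 is the minimal polynomial, and the product (x - 1)^3 is the characteristic polynomial.

x - 1, (x - 1)^2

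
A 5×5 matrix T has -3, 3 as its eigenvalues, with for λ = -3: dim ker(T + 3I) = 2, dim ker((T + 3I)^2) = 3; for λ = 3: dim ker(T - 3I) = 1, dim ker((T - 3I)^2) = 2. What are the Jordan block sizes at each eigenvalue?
λ = -3: successive nullity increments [2, 1] count blocks of size ≥ k; block sizes are [2, 1].
λ = 3: successive nullity increments [1, 1] count blocks of size ≥ k; block sizes are [2].

Jordan blocks: (-3, 2), (-3, 1), (3, 2)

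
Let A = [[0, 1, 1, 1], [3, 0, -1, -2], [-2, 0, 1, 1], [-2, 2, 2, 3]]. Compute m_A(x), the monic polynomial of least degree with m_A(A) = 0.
m_A(x) = (x - 1)^2

The characteristic polynomial factors as (x - 1)^4. The minimal polynomial is ∏(x - λ)^{k_λ} where k_λ is the size of the largest Jordan block at λ.

For λ = 1: rank(A - I) = 2, and the largest Jordan block has size 2 (the smallest k with rank((A - I)^k) = rank((A - I)^(k+1))).

So m_A(x) = (x - 1)^2.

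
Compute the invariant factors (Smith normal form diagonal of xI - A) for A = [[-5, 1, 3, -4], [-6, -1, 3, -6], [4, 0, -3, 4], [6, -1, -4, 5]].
The Jordan structure of A has elementary divisors (x + 1)^3, (x + 1). Arranging the block sizes at each eigenvalue in decreasing order and taking row products gives the invariant factors.

Invariant factors (smallest first, each dividing the next): x + 1, (x + 1)^3.

Check: the last factor (x + 1)^3 is the minimal polynomial, and the product (x + 1)^4 is the characteristic polynomial.

x + 1, (x + 1)^3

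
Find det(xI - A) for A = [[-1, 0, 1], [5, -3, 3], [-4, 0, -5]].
χ_A(x) = (x + 3)^3

xI - A = [[x + 1, 0, -1], [-5, x + 3, -3], [4, 0, x + 5]].

Expanding det(xI - A) along the first row:
det(xI - A) = + (x + 1)·det([[x + 3, -3], [0, x + 5]]) - (0)·det([[-5, -3], [4, x + 5]]) + (-1)·det([[-5, x + 3], [4, 0]]).

Evaluating gives χ_A(x) = x^3 + 9x^2 + 27x + 27 = (x + 3)^3.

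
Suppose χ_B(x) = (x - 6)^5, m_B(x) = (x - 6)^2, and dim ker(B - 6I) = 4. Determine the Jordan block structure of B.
Jordan blocks: (6, 2), (6, 1), (6, 1), (6, 1)

λ = 6: algebraic multiplicity 5 (exponent in χ_B), largest block size 2 (exponent in m_B), 4 blocks (geometric multiplicity). These force block sizes [2, 1, 1, 1].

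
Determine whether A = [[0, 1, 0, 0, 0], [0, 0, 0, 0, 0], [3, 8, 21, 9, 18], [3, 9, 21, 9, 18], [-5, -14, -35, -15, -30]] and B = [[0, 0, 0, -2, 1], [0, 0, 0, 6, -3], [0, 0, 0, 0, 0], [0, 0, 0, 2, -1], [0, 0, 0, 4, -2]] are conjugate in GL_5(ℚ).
Both have characteristic polynomial x^5 and minimal polynomial x^2. But rank(A) = 2 for A while rank(B) = 1 for B, so the number of Jordan blocks at λ = 0 differs. A and B are not similar.

No.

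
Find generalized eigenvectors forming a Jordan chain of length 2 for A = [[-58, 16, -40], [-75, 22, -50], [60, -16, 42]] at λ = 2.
We seek v_1 ∈ ker((A - 2I)^2) \ ker(A - 2I), then set v_{i+1} = (A - 2I) v_i.

One such chain is v_1 = [[3, 6, -2]]^T, v_2 = [[-4, -5, 4]]^T. Check: (A - 2I) v_2 = [[0, 0, 0]]^T = 0.

v_1 = [[3, 6, -2]]^T, v_2 = [[-4, -5, 4]]^T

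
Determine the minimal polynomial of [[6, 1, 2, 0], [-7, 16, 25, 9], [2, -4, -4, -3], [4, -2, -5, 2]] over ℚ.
The characteristic polynomial factors as (x - 5)^4. The minimal polynomial is ∏(x - λ)^{k_λ} where k_λ is the size of the largest Jordan block at λ.

For λ = 5: rank(A - 5I) = 2, and the largest Jordan block has size 3 (the smallest k with rank((A - 5I)^k) = rank((A - 5I)^(k+1))).

So m_A(x) = (x - 5)^3.

m_A(x) = (x - 5)^3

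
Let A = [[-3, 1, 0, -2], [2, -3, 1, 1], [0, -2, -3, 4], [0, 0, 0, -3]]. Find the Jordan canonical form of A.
The characteristic polynomial is det(xI - A) = (x + 3)^4, so the eigenvalues are -3 (algebraic multiplicity 4).

For λ = -3: rank(A + 3I) = 2, rank((A + 3I)^2) = 1, rank((A + 3I)^3) = 0. The eigenspace has dimension 4 - 2 = 2, so there are 2 Jordan blocks; the rank sequence gives block sizes [3, 1].

Assembling the blocks gives the Jordan form J above.

J = [[-3, 1, 0, 0], [0, -3, 1, 0], [0, 0, -3, 0], [0, 0, 0, -3]]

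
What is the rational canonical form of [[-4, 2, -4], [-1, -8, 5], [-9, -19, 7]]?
R = [[0, 0, -20], [1, 0, -9], [0, 1, -5]]

The invariant factors of A (the non-unit diagonal entries of the Smith normal form of xI - A over ℚ[x]) are (x + 4)(x^2 + x + 5), each dividing the next. The characteristic polynomial is their product, (x + 4)(x^2 + x + 5).

The rational canonical form is the block-diagonal matrix of companion matrices C(f_i):
R = [[0, 0, -20], [1, 0, -9], [0, 1, -5]].

Note the characteristic polynomial does not split into linear factors over ℚ, so A has no Jordan form over ℚ; the rational canonical form exists over any field.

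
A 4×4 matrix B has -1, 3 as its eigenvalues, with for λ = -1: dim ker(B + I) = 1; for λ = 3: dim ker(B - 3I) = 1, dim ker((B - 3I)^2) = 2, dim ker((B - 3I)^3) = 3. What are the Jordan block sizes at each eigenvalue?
λ = -1: successive nullity increments [1] count blocks of size ≥ k; block sizes are [1].
λ = 3: successive nullity increments [1, 1, 1] count blocks of size ≥ k; block sizes are [3].

Jordan blocks: (-1, 1), (3, 3)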